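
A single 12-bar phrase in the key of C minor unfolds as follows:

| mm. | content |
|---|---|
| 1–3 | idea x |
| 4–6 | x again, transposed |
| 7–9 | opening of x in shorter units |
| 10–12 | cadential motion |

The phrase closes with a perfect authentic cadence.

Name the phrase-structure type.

sentence

Basic idea (bars 1-3) + its repetition (measures 4–6) form the presentation; fragmentation and cadence (bars 7–12) form the continuation — the 12-bar whole is a sentence.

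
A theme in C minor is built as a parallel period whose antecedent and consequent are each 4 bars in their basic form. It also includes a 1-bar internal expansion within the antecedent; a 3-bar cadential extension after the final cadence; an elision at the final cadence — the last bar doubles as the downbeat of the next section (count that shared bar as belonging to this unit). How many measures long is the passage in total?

Basic parallel period: 4 + 4 = 8 bars.
8 (basic form) + 1 (internal expansion) + 3 (cadential extension) = 12.
The elision shares a bar with the next section but does not change this unit's count.

12 measures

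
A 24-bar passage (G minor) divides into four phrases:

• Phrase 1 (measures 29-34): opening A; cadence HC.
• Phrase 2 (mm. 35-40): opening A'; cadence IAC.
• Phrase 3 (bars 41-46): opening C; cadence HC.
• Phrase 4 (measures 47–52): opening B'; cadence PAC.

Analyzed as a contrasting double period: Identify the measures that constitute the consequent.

measures 41–52

In a double period the four phrases pair into a large antecedent (phrases 1–2, ending imperfect authentic cadence) and a large consequent (phrases 3–4, ending perfect authentic cadence). The consequent spans mm. 41–52.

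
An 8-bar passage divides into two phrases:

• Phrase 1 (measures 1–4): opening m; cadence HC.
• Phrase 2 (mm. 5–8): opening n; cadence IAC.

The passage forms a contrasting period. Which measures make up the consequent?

measures 5–8

The phrase ending with the weaker cadence (half cadence) is the antecedent; the one ending more conclusively (imperfect authentic cadence) is the consequent. The consequent is measures 5–8.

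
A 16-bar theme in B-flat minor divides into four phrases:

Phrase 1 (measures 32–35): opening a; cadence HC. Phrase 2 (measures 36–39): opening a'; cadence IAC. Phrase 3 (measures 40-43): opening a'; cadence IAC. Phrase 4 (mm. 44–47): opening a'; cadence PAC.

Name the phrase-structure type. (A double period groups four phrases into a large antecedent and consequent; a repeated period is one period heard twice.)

Four phrases in two halves: the first half (measures 32–39) ends with an imperfect authentic cadence, the second (mm. 40–47) with a perfect authentic cadence — a large antecedent–consequent pair, i.e. a double period.
Phrase 3 begins with the same material as phrase 1, making it parallel.

parallel double period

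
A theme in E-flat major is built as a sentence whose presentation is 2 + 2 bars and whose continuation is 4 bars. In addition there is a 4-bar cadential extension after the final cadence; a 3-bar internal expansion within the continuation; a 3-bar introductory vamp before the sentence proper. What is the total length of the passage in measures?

18 measures

Basic sentence: 2 + 2 + 4 = 8 bars.
8 (basic form) + 4 (cadential extension) + 3 (internal expansion) + 3 (introduction) = 18.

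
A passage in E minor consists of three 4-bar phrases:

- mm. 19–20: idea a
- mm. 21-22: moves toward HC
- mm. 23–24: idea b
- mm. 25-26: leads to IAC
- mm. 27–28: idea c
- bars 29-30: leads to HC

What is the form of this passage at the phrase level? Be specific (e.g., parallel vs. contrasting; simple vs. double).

The final phrase closes with a half cadence, which is not stronger than the preceding imperfect authentic cadence; the 3 phrases lack an overall antecedent–consequent design and so form a phrase group.

phrase group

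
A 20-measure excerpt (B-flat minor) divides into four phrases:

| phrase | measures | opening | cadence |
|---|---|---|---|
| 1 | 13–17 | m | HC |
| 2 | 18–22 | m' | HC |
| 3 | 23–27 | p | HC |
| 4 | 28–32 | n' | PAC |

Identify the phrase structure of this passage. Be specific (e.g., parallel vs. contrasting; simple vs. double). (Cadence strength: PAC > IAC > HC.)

Four phrases in two halves: the first half (mm. 13-22) ends with a half cadence, the second (bars 23–32) with a perfect authentic cadence — a large antecedent–consequent pair, i.e. a double period.
Phrase 3 begins with different material from phrase 1, making it contrasting.

contrasting double period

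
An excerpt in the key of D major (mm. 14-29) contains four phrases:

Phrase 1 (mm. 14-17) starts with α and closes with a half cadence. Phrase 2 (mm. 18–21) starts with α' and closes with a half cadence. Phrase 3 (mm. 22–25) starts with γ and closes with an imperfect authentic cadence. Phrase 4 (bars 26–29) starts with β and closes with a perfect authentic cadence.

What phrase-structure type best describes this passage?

Four phrases in two halves: the first half (measures 14–21) ends with a half cadence, the second (measures 22–29) with a perfect authentic cadence — a large antecedent–consequent pair, i.e. a double period.
Phrase 3 begins with different material from phrase 1, making it contrasting.

contrasting double period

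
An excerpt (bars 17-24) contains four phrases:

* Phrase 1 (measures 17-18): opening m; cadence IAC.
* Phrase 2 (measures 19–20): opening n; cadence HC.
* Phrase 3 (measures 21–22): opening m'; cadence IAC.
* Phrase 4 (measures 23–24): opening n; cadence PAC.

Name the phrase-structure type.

Four phrases in two halves: the first half (mm. 17-20) ends with a half cadence, the second (bars 21-24) with a perfect authentic cadence — a large antecedent–consequent pair, i.e. a double period.
Phrase 3 begins with the same material as phrase 1, making it parallel.

parallel double period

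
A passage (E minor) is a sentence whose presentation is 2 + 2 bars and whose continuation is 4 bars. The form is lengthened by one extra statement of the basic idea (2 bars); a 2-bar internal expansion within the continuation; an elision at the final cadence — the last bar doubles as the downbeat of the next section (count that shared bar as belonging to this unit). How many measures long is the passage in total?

12 measures

Basic sentence: 2 + 2 + 4 = 8 bars.
8 (basic form) + 2 (extra statement) + 2 (internal expansion) = 12.
The elision shares a bar with the next section but does not change this unit's count.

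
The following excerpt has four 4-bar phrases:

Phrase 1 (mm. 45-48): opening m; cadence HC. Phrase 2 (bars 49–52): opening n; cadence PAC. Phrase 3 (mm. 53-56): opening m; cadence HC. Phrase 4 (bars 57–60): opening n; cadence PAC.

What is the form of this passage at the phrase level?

repeated period

The cadence pattern HC–PAC–HC–PAC is weak–strong twice, and phrases 3–4 restate phrases 1–2: a period heard twice, not a double period (which would end weakly at phrase 2).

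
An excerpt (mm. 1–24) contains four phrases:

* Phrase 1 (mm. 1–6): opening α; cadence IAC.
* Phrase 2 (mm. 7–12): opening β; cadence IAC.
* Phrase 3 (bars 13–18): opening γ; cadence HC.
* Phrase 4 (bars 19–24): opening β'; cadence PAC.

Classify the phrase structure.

Four phrases in two halves: the first half (mm. 1–12) ends with an imperfect authentic cadence, the second (mm. 13–24) with a perfect authentic cadence — a large antecedent–consequent pair, i.e. a double period.
Phrase 3 begins with different material from phrase 1, making it contrasting.

contrasting double period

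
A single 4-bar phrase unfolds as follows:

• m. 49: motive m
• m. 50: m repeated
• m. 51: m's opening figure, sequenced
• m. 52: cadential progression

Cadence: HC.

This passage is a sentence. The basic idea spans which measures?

measures 49–49

The presentation of a sentence is the basic idea (m. 49) plus its repetition (bar 50); the basic idea is therefore measure 49.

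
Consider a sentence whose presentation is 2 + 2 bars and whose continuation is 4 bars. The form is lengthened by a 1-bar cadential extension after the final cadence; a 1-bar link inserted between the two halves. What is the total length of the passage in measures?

Basic sentence: 2 + 2 + 4 = 8 bars.
8 (basic form) + 1 (cadential extension) + 1 (link) = 10.

10 measures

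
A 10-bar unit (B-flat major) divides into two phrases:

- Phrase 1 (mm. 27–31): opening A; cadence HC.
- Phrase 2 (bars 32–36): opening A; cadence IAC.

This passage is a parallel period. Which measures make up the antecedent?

measures 27–31

The antecedent is the phrase ending with the weaker cadence (half cadence, phrase 1) and the consequent the one ending more conclusively (imperfect authentic cadence, phrase 2); the antecedent is mm. 27-31.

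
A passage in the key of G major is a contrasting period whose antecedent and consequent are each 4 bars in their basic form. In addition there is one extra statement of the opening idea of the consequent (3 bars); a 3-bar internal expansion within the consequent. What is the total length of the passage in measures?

Basic contrasting period: 4 + 4 = 8 bars.
8 (basic form) + 3 (extra statement) + 3 (internal expansion) = 14.

14 measures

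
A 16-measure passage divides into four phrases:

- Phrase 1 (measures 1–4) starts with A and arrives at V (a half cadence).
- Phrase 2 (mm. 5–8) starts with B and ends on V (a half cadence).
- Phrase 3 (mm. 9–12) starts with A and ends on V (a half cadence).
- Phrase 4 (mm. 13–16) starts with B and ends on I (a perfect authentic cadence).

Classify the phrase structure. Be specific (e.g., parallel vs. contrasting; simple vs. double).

parallel double period

Four phrases in two halves: the first half (measures 1-8) ends with a half cadence, the second (mm. 9-16) with a perfect authentic cadence — a large antecedent–consequent pair, i.e. a double period.
Phrase 3 begins with the same material as phrase 1, making it parallel.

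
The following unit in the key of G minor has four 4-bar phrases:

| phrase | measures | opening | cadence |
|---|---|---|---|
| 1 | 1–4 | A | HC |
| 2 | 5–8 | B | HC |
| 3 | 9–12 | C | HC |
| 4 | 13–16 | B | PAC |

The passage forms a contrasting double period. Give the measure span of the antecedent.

In a double period the four phrases pair into a large antecedent (phrases 1–2, ending half cadence) and a large consequent (phrases 3–4, ending perfect authentic cadence). The antecedent spans mm. 1–8.

measures 1–8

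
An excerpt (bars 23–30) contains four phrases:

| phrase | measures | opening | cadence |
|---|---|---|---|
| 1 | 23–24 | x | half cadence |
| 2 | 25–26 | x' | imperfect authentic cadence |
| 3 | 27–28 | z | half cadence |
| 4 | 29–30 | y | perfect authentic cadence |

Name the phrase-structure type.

contrasting double period

Four phrases in two halves: the first half (measures 23–26) ends with an imperfect authentic cadence, the second (measures 27–30) with a perfect authentic cadence — a large antecedent–consequent pair, i.e. a double period.
Phrase 3 begins with different material from phrase 1, making it contrasting.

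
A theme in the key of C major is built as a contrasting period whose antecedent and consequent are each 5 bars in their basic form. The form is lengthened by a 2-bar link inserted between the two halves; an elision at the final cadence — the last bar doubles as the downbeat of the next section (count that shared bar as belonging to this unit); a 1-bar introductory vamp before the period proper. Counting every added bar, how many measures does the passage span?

Basic contrasting period: 5 + 5 = 10 bars.
10 (basic form) + 2 (link) + 1 (introduction) = 13.
The elision shares a bar with the next section but does not change this unit's count.

13 measures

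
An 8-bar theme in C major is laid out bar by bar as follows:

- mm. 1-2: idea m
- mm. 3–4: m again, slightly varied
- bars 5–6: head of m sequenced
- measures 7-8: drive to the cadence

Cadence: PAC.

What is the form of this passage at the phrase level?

sentence

Basic idea (measures 1–2) + its repetition (mm. 3–4) form the presentation; fragmentation and cadence (bars 5–8) form the continuation — the 8-bar whole is a sentence.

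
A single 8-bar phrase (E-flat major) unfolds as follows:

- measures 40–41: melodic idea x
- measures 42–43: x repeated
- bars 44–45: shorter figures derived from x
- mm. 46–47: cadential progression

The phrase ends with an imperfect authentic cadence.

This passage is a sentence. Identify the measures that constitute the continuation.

measures 44–47

After the presentation (measures 40–43), the continuation covers the fragmentation through the cadence: bars 44-47.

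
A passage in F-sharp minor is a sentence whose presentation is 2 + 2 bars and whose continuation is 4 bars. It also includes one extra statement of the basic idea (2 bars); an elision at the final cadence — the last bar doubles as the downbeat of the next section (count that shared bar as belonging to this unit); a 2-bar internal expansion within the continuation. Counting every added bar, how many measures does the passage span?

Basic sentence: 2 + 2 + 4 = 8 bars.
8 (basic form) + 2 (extra statement) + 2 (internal expansion) = 12.
The elision shares a bar with the next section but does not change this unit's count.

12 measures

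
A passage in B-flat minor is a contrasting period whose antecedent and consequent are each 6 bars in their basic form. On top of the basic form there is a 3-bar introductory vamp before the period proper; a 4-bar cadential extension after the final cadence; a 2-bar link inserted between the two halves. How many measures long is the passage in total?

Basic contrasting period: 6 + 6 = 12 bars.
12 (basic form) + 3 (introduction) + 4 (cadential extension) + 2 (link) = 21.

21 measures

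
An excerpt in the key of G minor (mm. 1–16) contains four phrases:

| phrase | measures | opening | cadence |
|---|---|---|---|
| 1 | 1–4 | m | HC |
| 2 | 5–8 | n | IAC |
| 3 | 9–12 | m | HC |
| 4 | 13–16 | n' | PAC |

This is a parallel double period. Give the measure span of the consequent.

In a double period the first pair of phrases (ending imperfect authentic cadence) is the large antecedent and the second pair (ending perfect authentic cadence) is the large consequent; the consequent is measures 9–16.

measures 9–16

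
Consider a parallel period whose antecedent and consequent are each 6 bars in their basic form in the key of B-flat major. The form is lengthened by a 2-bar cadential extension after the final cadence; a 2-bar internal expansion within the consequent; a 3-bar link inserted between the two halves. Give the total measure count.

19 measures

Basic parallel period: 6 + 6 = 12 bars.
12 (basic form) + 2 (cadential extension) + 2 (internal expansion) + 3 (link) = 19.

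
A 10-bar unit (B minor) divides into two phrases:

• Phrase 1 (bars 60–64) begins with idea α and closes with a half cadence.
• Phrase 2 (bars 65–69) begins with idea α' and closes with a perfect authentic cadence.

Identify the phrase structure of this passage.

Phrase 1 ends with a half cadence (weaker) and phrase 2 with a perfect authentic cadence (stronger): antecedent + consequent = a period.
The two phrases open with the same material (α / α'), so the period is parallel.

parallel period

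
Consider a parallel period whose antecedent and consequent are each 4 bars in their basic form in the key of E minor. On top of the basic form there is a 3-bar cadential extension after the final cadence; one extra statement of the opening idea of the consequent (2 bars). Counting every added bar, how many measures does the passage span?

13 measures

Basic parallel period: 4 + 4 = 8 bars.
8 (basic form) + 3 (cadential extension) + 2 (extra statement) = 13.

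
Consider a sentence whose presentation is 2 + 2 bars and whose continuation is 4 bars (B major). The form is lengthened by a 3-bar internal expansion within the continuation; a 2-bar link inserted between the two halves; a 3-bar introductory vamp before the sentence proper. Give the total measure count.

Basic sentence: 2 + 2 + 4 = 8 bars.
8 (basic form) + 3 (internal expansion) + 2 (link) + 3 (introduction) = 16.

16 measures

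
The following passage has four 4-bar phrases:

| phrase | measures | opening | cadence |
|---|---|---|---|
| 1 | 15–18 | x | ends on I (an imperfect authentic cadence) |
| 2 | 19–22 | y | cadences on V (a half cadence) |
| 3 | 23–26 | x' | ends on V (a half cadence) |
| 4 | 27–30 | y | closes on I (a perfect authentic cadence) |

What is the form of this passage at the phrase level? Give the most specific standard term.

parallel double period

Four phrases in two halves: the first half (mm. 15-22) ends with a half cadence, the second (mm. 23-30) with a perfect authentic cadence — a large antecedent–consequent pair, i.e. a double period.
Phrase 3 begins with the same material as phrase 1, making it parallel.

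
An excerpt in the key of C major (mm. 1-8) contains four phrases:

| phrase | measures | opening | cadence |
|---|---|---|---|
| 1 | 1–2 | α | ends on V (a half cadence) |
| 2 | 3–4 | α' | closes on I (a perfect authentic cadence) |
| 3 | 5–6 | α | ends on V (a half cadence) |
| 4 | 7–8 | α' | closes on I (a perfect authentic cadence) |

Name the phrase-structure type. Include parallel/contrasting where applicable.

The cadence pattern HC–PAC–HC–PAC is weak–strong twice, and phrases 3–4 restate phrases 1–2: a period heard twice, not a double period (which would end weakly at phrase 2).

repeated period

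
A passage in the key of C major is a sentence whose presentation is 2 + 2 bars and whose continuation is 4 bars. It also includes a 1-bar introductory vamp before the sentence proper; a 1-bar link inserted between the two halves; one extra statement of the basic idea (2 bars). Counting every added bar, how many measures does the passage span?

12 measures

Basic sentence: 2 + 2 + 4 = 8 bars.
8 (basic form) + 1 (introduction) + 1 (link) + 2 (extra statement) = 12.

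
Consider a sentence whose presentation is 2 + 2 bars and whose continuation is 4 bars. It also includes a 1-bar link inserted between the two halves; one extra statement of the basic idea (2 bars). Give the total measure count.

Basic sentence: 2 + 2 + 4 = 8 bars.
8 (basic form) + 1 (link) + 2 (extra statement) = 11.

11 measures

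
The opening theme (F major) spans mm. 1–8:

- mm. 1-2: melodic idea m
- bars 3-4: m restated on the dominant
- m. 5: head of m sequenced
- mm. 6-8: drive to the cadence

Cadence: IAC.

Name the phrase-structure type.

Basic idea (mm. 1–2) + its repetition (measures 3–4) form the presentation; fragmentation and cadence (mm. 5–8) form the continuation — the 8-bar whole is a sentence.

sentence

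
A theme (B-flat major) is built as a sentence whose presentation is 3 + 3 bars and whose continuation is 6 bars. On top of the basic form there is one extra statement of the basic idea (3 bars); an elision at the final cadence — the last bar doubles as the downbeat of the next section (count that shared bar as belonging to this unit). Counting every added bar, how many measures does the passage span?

15 measures

Basic sentence: 3 + 3 + 6 = 12 bars.
12 (basic form) + 3 (extra statement) = 15.
The elision shares a bar with the next section but does not change this unit's count.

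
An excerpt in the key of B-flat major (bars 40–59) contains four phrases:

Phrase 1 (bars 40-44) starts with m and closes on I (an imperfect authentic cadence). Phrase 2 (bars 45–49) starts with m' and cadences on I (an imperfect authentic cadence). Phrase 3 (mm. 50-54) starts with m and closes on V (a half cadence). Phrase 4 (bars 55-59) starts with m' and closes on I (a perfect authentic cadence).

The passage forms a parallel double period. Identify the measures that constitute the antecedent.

measures 40–49

In a double period the four phrases pair into a large antecedent (phrases 1–2, ending imperfect authentic cadence) and a large consequent (phrases 3–4, ending perfect authentic cadence). The antecedent spans mm. 40–49.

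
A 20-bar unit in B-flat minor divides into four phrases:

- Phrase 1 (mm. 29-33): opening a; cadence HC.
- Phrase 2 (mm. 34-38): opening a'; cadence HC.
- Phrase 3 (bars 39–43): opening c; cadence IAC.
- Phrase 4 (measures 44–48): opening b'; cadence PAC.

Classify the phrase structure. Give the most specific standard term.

Four phrases in two halves: the first half (bars 29–38) ends with a half cadence, the second (measures 39–48) with a perfect authentic cadence — a large antecedent–consequent pair, i.e. a double period.
Phrase 3 begins with different material from phrase 1, making it contrasting.

contrasting double period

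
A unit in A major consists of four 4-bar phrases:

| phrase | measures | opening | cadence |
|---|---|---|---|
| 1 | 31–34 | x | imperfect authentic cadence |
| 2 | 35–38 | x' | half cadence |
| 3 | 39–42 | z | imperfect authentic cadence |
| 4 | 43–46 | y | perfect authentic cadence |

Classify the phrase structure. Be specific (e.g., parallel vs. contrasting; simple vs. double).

Four phrases in two halves: the first half (mm. 31–38) ends with a half cadence, the second (measures 39-46) with a perfect authentic cadence — a large antecedent–consequent pair, i.e. a double period.
Phrase 3 begins with different material from phrase 1, making it contrasting.

contrasting double period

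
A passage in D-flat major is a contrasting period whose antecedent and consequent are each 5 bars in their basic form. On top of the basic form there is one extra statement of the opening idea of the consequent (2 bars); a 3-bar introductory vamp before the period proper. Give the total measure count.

Basic contrasting period: 5 + 5 = 10 bars.
10 (basic form) + 2 (extra statement) + 3 (introduction) = 15.

15 measures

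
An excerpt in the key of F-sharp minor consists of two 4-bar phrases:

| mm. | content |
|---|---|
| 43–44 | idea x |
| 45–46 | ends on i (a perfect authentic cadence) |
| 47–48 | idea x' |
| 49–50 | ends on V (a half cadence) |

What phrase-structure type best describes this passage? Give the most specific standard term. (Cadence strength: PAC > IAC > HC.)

The second phrase closes with a half cadence, which is not stronger than the first phrase's perfect authentic cadence; without a weak→strong cadential pair there is no antecedent–consequent relationship, so this is a phrase group rather than a period.

phrase group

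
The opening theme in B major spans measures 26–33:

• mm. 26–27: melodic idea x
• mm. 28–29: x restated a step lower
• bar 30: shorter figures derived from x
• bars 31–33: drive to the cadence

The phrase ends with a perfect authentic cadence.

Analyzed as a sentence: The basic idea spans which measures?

measures 26–27

The presentation of a sentence is the basic idea (mm. 26–27) plus its repetition (mm. 28–29); the basic idea is therefore mm. 26–27.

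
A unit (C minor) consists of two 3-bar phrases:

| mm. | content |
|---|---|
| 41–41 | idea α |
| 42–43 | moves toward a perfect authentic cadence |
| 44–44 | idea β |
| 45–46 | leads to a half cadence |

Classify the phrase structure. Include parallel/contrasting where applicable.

The second phrase closes with a half cadence, which is not stronger than the first phrase's perfect authentic cadence; without a weak→strong cadential pair there is no antecedent–consequent relationship, so this is a phrase group rather than a period.

phrase group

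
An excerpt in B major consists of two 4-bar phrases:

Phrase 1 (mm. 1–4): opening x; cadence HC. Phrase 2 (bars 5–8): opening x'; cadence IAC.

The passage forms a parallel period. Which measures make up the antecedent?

The phrase ending with the weaker cadence (half cadence) is the antecedent; the one ending more conclusively (imperfect authentic cadence) is the consequent. The antecedent is measures 1–4.

measures 1–4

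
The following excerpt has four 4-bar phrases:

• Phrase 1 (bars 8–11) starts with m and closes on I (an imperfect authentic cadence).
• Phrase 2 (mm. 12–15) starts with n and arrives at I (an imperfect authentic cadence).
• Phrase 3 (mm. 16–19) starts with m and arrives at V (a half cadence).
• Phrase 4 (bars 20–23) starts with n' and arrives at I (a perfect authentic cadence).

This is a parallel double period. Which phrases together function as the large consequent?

In a double period the first pair of phrases (ending imperfect authentic cadence) is the large antecedent and the second pair (ending perfect authentic cadence) is the large consequent; the consequent is phrases 3 and 4.

phrases 3 and 4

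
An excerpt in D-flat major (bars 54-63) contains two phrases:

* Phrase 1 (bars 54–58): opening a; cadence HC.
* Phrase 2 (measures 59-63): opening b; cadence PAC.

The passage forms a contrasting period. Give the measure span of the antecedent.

The phrase ending with the weaker cadence (half cadence) is the antecedent; the one ending more conclusively (perfect authentic cadence) is the consequent. The antecedent is measures 54–58.

measures 54–58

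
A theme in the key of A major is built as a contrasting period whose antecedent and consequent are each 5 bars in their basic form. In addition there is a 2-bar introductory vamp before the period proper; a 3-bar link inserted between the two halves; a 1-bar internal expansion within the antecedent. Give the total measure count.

Basic contrasting period: 5 + 5 = 10 bars.
10 (basic form) + 2 (introduction) + 3 (link) + 1 (internal expansion) = 16.

16 measures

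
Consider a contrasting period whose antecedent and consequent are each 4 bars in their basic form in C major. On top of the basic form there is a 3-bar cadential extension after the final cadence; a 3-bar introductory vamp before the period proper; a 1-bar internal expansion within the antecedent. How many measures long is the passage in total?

Basic contrasting period: 4 + 4 = 8 bars.
8 (basic form) + 3 (cadential extension) + 3 (introduction) + 1 (internal expansion) = 15.

15 measures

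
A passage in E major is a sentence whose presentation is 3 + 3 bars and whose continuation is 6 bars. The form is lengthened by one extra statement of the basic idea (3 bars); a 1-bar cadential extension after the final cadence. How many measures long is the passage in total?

Basic sentence: 3 + 3 + 6 = 12 bars.
12 (basic form) + 3 (extra statement) + 1 (cadential extension) = 16.

16 measures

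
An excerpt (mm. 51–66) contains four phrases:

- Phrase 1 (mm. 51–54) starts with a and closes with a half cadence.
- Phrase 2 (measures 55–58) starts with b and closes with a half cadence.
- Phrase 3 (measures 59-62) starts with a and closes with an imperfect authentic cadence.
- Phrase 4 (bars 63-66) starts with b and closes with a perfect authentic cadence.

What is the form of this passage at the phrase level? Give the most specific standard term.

parallel double period

Four phrases in two halves: the first half (measures 51–58) ends with a half cadence, the second (bars 59-66) with a perfect authentic cadence — a large antecedent–consequent pair, i.e. a double period.
Phrase 3 begins with the same material as phrase 1, making it parallel.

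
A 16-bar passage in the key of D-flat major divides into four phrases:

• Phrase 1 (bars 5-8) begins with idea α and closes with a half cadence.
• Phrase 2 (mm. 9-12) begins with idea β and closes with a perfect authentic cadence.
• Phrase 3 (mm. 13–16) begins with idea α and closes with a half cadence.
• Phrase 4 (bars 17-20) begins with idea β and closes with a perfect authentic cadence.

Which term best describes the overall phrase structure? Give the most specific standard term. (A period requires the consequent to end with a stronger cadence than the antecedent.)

The cadence pattern HC–PAC–HC–PAC is weak–strong twice, and phrases 3–4 restate phrases 1–2: a period heard twice, not a double period (which would end weakly at phrase 2).

repeated period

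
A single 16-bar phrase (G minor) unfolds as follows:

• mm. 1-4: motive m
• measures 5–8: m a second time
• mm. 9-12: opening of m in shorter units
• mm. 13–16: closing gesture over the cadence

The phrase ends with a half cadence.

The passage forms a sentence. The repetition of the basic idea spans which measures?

The presentation of a sentence is the basic idea (bars 1–4) plus its repetition (mm. 5–8); the repetition of the basic idea is therefore mm. 5–8.

measures 5–8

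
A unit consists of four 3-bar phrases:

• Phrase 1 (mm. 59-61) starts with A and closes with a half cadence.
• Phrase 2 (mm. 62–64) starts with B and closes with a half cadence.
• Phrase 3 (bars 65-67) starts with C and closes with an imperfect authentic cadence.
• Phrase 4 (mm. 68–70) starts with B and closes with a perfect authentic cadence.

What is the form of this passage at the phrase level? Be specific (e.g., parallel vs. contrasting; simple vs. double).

contrasting double period

Four phrases in two halves: the first half (bars 59–64) ends with a half cadence, the second (bars 65-70) with a perfect authentic cadence — a large antecedent–consequent pair, i.e. a double period.
Phrase 3 begins with different material from phrase 1, making it contrasting.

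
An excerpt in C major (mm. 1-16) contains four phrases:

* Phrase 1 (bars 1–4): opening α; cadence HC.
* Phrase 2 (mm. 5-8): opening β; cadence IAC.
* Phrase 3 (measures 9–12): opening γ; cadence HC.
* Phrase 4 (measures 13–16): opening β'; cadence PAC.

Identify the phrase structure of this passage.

contrasting double period

Four phrases in two halves: the first half (mm. 1–8) ends with an imperfect authentic cadence, the second (mm. 9-16) with a perfect authentic cadence — a large antecedent–consequent pair, i.e. a double period.
Phrase 3 begins with different material from phrase 1, making it contrasting.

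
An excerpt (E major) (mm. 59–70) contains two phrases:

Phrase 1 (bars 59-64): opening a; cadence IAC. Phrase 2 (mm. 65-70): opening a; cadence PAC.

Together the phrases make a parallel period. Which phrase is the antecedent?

The phrase ending with the weaker cadence (imperfect authentic cadence) is the antecedent; the one ending more conclusively (perfect authentic cadence) is the consequent. The antecedent is phrase 1.

phrase 1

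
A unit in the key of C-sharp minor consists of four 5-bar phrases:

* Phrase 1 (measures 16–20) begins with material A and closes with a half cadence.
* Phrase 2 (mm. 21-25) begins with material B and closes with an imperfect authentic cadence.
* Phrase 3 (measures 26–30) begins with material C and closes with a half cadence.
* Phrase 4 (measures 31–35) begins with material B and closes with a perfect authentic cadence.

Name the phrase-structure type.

contrasting double period

Four phrases in two halves: the first half (mm. 16–25) ends with an imperfect authentic cadence, the second (mm. 26-35) with a perfect authentic cadence — a large antecedent–consequent pair, i.e. a double period.
Phrase 3 begins with different material from phrase 1, making it contrasting.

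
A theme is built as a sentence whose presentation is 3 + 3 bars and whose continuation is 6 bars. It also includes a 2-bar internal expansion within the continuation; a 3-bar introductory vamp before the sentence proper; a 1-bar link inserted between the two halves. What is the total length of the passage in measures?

18 measures

Basic sentence: 3 + 3 + 6 = 12 bars.
12 (basic form) + 2 (internal expansion) + 3 (introduction) + 1 (link) = 18.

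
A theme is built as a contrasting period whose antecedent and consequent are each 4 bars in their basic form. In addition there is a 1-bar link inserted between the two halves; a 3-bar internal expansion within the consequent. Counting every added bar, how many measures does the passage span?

Basic contrasting period: 4 + 4 = 8 bars.
8 (basic form) + 1 (link) + 3 (internal expansion) = 12.

12 measures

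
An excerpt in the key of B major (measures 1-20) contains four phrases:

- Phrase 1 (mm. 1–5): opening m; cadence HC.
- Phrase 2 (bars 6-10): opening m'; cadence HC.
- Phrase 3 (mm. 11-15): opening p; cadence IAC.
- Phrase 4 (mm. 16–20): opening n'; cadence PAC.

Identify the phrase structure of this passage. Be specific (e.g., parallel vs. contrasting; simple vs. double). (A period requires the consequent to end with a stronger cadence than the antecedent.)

Four phrases in two halves: the first half (mm. 1–10) ends with a half cadence, the second (mm. 11–20) with a perfect authentic cadence — a large antecedent–consequent pair, i.e. a double period.
Phrase 3 begins with different material from phrase 1, making it contrasting.

contrasting double period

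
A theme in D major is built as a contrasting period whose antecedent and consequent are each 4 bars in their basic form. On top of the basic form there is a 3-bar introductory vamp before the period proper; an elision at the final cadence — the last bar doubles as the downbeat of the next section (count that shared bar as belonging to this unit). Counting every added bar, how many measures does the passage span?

Basic contrasting period: 4 + 4 = 8 bars.
8 (basic form) + 3 (introduction) = 11.
The elision shares a bar with the next section but does not change this unit's count.

11 measures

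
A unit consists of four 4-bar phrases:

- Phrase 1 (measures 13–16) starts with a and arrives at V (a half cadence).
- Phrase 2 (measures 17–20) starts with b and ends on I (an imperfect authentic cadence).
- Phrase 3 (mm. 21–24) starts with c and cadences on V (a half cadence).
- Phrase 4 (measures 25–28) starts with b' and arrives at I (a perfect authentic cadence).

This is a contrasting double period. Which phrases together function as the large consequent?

In a double period the first pair of phrases (ending imperfect authentic cadence) is the large antecedent and the second pair (ending perfect authentic cadence) is the large consequent; the consequent is phrases 3 and 4.

phrases 3 and 4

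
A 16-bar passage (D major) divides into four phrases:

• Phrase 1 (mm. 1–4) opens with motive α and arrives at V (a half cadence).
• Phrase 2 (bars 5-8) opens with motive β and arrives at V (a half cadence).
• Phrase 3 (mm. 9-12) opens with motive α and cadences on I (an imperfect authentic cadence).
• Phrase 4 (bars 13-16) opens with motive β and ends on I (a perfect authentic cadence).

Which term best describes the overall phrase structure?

Four phrases in two halves: the first half (bars 1–8) ends with a half cadence, the second (mm. 9-16) with a perfect authentic cadence — a large antecedent–consequent pair, i.e. a double period.
Phrase 3 begins with the same material as phrase 1, making it parallel.

parallel double period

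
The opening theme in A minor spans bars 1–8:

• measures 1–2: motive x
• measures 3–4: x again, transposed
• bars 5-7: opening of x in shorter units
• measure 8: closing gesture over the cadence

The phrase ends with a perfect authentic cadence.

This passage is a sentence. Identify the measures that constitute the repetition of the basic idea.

The presentation of a sentence is the basic idea (measures 1–2) plus its repetition (mm. 3–4); the repetition of the basic idea is therefore measures 3–4.

measures 3–4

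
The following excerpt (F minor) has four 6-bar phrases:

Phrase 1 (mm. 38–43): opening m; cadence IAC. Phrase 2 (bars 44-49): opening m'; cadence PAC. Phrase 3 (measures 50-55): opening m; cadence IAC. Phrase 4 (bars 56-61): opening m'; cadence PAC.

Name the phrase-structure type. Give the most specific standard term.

repeated period

The cadence pattern IAC–PAC–IAC–PAC is weak–strong twice, and phrases 3–4 restate phrases 1–2: a period heard twice, not a double period (which would end weakly at phrase 2).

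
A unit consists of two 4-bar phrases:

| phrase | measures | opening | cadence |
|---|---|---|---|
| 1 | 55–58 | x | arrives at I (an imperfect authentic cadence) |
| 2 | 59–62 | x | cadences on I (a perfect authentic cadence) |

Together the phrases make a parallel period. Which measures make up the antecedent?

The phrase ending with the weaker cadence (imperfect authentic cadence) is the antecedent; the one ending more conclusively (perfect authentic cadence) is the consequent. The antecedent is measures 55–58.

measures 55–58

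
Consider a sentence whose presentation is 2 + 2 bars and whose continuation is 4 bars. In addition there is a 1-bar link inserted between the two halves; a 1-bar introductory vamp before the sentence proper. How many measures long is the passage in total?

Basic sentence: 2 + 2 + 4 = 8 bars.
8 (basic form) + 1 (link) + 1 (introduction) = 10.

10 measures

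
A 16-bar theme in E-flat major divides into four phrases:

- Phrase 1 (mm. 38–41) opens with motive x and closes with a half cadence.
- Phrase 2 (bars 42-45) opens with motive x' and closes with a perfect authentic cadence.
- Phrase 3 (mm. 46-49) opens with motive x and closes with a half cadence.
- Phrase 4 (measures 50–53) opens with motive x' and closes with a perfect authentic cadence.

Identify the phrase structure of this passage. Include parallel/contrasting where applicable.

repeated period

The cadence pattern HC–PAC–HC–PAC is weak–strong twice, and phrases 3–4 restate phrases 1–2: a period heard twice, not a double period (which would end weakly at phrase 2).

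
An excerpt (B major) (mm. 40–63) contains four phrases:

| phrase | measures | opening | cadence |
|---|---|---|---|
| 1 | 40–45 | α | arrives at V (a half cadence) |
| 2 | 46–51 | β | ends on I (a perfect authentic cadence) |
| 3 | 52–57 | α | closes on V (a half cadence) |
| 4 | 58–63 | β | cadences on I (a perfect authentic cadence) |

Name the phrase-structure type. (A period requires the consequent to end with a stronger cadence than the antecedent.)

The cadence pattern HC–PAC–HC–PAC is weak–strong twice, and phrases 3–4 restate phrases 1–2: a period heard twice, not a double period (which would end weakly at phrase 2).

repeated period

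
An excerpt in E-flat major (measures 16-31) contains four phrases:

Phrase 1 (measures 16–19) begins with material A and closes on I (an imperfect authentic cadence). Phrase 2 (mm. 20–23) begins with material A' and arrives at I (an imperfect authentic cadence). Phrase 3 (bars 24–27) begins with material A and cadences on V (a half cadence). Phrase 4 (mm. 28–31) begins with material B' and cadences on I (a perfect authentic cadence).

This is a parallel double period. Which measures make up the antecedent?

measures 16–23

In a double period the first pair of phrases (ending imperfect authentic cadence) is the large antecedent and the second pair (ending perfect authentic cadence) is the large consequent; the antecedent is measures 16–23.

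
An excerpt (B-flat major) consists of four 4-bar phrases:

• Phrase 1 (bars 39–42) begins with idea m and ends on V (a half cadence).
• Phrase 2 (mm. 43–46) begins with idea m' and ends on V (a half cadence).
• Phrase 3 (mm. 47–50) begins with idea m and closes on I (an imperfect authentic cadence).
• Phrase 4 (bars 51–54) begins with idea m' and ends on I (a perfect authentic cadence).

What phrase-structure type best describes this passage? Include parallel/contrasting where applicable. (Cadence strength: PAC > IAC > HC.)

Four phrases in two halves: the first half (measures 39–46) ends with a half cadence, the second (bars 47-54) with a perfect authentic cadence — a large antecedent–consequent pair, i.e. a double period.
Phrase 3 begins with the same material as phrase 1, making it parallel.

parallel double period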